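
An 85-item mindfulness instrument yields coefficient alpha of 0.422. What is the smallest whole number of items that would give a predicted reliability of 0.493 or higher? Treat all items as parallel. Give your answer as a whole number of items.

114

Spearman-Brown solved for the length factor n:
n = r*(1 − r) / [ r (1 − r*) ]
n = [0.493 × 0.578] / [0.422 × 0.507]
n = 0.284954 / 0.213954 ≈ 1.3318
So the test needs 1.3318 × 85 ≈ 113.20 items; rounding up, 114.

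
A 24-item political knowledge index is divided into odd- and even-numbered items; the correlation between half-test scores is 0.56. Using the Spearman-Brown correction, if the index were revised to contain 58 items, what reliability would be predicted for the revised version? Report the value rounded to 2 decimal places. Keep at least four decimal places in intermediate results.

0.86

Full-test reliability from the split-half r: r_full = 2(0.56)/(1 + 0.56) = 0.7179
Length factor from 24 to 58 items: n = 58/24 = 2.4167
r_new = n·r_full / (1 + (n − 1)·r_full) = 1.7349 / 2.0170 ≈ 0.8601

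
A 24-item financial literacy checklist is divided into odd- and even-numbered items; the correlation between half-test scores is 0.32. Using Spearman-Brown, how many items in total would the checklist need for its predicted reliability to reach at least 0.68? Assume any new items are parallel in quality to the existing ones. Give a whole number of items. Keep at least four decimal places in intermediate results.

r_full = 2(0.32)/(1 + 0.32) = 0.4848
n = r_tgt(1 − r_full) / [r_full(1 − r_tgt)] = 0.68 × 0.5152 / (0.4848 × 0.32) ≈ 2.2583
Required items = 2.2583 × 24 = 54.20, so 55 items.

55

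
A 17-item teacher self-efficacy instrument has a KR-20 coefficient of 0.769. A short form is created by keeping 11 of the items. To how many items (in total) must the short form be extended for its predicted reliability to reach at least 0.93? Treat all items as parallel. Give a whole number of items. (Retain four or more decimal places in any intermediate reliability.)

68

Short-form reliability: n = 11/17 = 0.6471; r_11 = n·r/(1+(n−1)r) ≈ 0.6830
Length factor from the short form to reach 0.93: n' = 0.93(1 − 0.6830) / [0.6830(1 − 0.93)] ≈ 6.1663
Items = 6.1663 × 11 ≈ 67.83 → 68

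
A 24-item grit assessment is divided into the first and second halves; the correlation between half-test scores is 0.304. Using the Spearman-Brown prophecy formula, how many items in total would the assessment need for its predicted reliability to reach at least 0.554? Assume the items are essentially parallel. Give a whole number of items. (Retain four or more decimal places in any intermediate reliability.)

35

r_full = 2(0.304)/(1 + 0.304) = 0.4663
Solve Spearman-Brown for n: n = 0.554(1 − 0.4663) / [0.4663(1 − 0.554)] = 1.4217
Items = 1.4217 × 24 ≈ 34.12 → 35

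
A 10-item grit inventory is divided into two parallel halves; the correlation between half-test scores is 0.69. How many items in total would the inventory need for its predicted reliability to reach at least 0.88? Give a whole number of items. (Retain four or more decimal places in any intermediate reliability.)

Corrected full-test reliability: r_full = 2 × 0.69 / (1 + 0.69) ≈ 0.8166
n = r_tgt(1 − r_full) / [r_full(1 − r_tgt)] = 0.88 × 0.1834 / (0.8166 × 0.12) ≈ 1.6470
Required items = 1.6470 × 10 = 16.47, so 17 items.

17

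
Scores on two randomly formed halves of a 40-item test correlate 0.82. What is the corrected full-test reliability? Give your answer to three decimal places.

0.901

r_full = 2(0.82) / (1 + 0.82)
       = 1.6400 / 1.8200 = 0.9011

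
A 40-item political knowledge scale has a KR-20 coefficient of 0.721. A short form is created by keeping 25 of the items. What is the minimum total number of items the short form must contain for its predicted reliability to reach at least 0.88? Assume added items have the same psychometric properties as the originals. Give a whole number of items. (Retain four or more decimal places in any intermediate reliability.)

First, r for the 25-item form: n = 25/40 = 0.6250, so r_25 = 0.6250·0.721/(1 + (0.6250 − 1)·0.721) = 0.6176
Then solve for n' with r_old = 0.6176, r_target = 0.88: n' = 0.88(1 − 0.6176)/[0.6176(1 − 0.88)] = 4.5406
Total items = 4.5406 × 25 = 113.52, rounded up to 114.

114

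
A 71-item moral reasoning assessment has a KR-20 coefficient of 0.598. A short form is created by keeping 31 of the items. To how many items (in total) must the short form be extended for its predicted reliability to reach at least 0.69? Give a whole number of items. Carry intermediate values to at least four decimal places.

Short-form reliability: n = 31/71 = 0.4366; r_31 = n·r/(1+(n−1)r) ≈ 0.3937
Length factor from the short form to reach 0.69: n' = 0.69(1 − 0.3937) / [0.3937(1 − 0.69)] ≈ 3.4278
Items = 3.4278 × 31 ≈ 106.26 → 107

107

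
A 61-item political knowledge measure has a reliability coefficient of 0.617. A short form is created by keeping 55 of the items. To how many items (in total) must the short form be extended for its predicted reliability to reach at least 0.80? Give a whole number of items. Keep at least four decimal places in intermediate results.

152

Short-form reliability: n = 55/61 = 0.9016; r_55 = n·r/(1+(n−1)r) ≈ 0.5922
Then solve for n' with r_old = 0.5922, r_target = 0.80: n' = 0.80(1 − 0.5922)/[0.5922(1 − 0.80)] = 2.7545
Items = 2.7545 × 55 ≈ 151.50 → 152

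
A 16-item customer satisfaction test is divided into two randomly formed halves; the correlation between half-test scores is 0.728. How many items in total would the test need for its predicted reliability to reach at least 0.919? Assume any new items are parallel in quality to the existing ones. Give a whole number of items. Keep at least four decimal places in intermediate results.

34

Corrected full-test reliability: r_full = 2 × 0.728 / (1 + 0.728) ≈ 0.8426
Solve Spearman-Brown for n: n = 0.919(1 − 0.8426) / [0.8426(1 − 0.919)] = 2.1194
Items = 2.1194 × 16 ≈ 33.91 → 34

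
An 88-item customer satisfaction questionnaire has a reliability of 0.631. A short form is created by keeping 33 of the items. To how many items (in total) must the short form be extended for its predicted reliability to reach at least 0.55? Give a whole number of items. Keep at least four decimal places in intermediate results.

First, r for the 33-item form: n = 33/88 = 0.3750, so r_33 = 0.3750·0.631/(1 + (0.3750 − 1)·0.631) = 0.3907
Length factor from the short form to reach 0.55: n' = 0.55(1 − 0.3907) / [0.3907(1 − 0.55)] ≈ 1.9061
Items = 1.9061 × 33 ≈ 62.90 → 63

63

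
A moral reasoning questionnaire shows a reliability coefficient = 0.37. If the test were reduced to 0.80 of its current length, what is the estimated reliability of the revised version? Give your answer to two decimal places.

Apply the Spearman-Brown prophecy formula, r' = nr / [1 + (n − 1)r]:
r_new = (0.8 × 0.37) / (1 + (0.8 − 1) × 0.37)
r_new = 0.2960 / 0.9260 ≈ 0.3197

0.32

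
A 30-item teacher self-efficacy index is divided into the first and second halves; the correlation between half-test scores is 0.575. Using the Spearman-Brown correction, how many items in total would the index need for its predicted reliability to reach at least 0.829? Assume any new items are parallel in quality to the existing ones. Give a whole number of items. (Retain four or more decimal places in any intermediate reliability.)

Corrected full-test reliability: r_full = 2 × 0.575 / (1 + 0.575) ≈ 0.7302
Solve Spearman-Brown for n: n = 0.829(1 − 0.7302) / [0.7302(1 − 0.829)] = 1.7913
Required items = 1.7913 × 30 = 53.74, so 54 items.

54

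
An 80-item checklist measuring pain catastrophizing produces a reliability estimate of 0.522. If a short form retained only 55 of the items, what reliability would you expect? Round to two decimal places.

Length ratio n = 55/80 = 0.6875
Apply the Spearman-Brown prophecy formula, r' = nr / [1 + (n − 1)r]:
r_new = 0.6875·0.522 / [1 + (0.6875 − 1)·0.522]
     = 0.3589 / 0.8369 = 0.4288

0.43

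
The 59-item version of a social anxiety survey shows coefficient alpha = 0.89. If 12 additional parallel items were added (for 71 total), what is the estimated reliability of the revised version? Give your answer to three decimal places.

0.907

n = 71/59 = 1.2034
r_new = 1.2034·0.89 / [1 + (1.2034 − 1)·0.89]
     = 1.0710 / 1.1810 = 0.9069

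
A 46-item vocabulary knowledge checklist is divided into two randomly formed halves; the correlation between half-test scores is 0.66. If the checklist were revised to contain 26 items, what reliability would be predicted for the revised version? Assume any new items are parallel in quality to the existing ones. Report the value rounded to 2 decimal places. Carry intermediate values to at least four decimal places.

Spearman-Brown correction (n = 2): r_full = 2·0.66/(1 + 0.66) = 0.7952
Then adjust to 26 items: n = 26/46 = 0.5652
r_new = n·r_full / (1 + (n − 1)·r_full) = 0.4494 / 0.6542 ≈ 0.6869

0.69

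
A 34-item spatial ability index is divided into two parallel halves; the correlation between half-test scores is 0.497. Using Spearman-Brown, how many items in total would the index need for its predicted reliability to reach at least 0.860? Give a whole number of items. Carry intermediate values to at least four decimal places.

r_full = 2(0.497)/(1 + 0.497) = 0.6640
n = r_tgt(1 − r_full) / [r_full(1 − r_tgt)] = 0.860 × 0.3360 / (0.6640 × 0.140) ≈ 3.1084
Required items = 3.1084 × 34 = 105.69, so 106 items.

106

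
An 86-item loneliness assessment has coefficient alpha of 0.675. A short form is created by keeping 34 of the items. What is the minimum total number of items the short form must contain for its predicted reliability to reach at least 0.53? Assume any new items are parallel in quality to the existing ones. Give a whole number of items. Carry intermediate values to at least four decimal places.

47

First, r for the 34-item form: n = 34/86 = 0.3953, so r_34 = 0.3953·0.675/(1 + (0.3953 − 1)·0.675) = 0.4509
Then solve for n' with r_old = 0.4509, r_target = 0.53: n' = 0.53(1 − 0.4509)/[0.4509(1 − 0.53)] = 1.3732
Total items = 1.3732 × 34 = 46.69, rounded up to 47.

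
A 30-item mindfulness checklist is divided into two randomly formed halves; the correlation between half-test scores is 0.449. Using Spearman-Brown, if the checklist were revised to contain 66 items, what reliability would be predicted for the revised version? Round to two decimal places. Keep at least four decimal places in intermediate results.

0.78

Spearman-Brown correction (n = 2): r_full = 2·0.449/(1 + 0.449) = 0.6197
Length factor from 30 to 66 items: n = 66/30 = 2.2000
r_new = n·r_full / (1 + (n − 1)·r_full) = 1.3633 / 1.7436 ≈ 0.7819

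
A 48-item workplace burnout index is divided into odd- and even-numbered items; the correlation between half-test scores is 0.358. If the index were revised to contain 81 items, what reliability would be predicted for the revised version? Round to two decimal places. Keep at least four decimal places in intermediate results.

0.65

Full-test reliability from the split-half r: r_full = 2(0.358)/(1 + 0.358) = 0.5272
Then adjust to 81 items: n = 81/48 = 1.6875
r_new = n·r_full / (1 + (n − 1)·r_full) = 0.8897 / 1.3624 ≈ 0.6530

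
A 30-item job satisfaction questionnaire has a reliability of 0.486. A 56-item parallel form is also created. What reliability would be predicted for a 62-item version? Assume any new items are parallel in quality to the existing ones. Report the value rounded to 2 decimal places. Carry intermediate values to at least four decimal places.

Only the ratio of lengths matters: n = 62/30 = 2.0667
r_{62} = n·r / (1 + (n − 1)·r) = 1.0044 / 1.5184 ≈ 0.6615

0.66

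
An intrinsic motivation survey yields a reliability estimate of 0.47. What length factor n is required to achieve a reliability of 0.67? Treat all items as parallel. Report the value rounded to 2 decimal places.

2.29

Invert Spearman-Brown to solve for n:
n = r*(1 − r) / [ r (1 − r*) ]
n = 0.67(1 − 0.47) / [0.47(1 − 0.67)]
n = 0.3551 / 0.1551 ≈ 2.2895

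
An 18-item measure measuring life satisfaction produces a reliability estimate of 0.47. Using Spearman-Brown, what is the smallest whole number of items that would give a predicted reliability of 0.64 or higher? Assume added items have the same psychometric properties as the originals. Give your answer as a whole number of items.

37

Rearranging the Spearman-Brown formula for n,
n = r*(1 − r) / [ r (1 − r*) ]
n = 0.64 × (1 − 0.47) / [ 0.47 × (1 − 0.64) ]
n = 0.3392 / 0.1692 ≈ 2.0047
2.0047 × 18 = 36.08 → 37 items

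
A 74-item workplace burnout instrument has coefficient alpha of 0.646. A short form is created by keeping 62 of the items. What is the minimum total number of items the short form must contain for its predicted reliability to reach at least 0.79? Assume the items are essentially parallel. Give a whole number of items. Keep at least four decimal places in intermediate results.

First, r for the 62-item form: n = 62/74 = 0.8378, so r_62 = 0.8378·0.646/(1 + (0.8378 − 1)·0.646) = 0.6046
Then solve for n' with r_old = 0.6046, r_target = 0.79: n' = 0.79(1 − 0.6046)/[0.6046(1 − 0.79)] = 2.4602
Total items = 2.4602 × 62 = 152.53, rounded up to 153.

153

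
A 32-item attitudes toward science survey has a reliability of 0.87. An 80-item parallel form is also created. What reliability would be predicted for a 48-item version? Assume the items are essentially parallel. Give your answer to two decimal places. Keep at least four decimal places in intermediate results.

0.91

Only the ratio of lengths matters: n = 48/32 = 1.5000
r_{48} = n·r / (1 + (n − 1)·r) = 1.3050 / 1.4350 ≈ 0.9094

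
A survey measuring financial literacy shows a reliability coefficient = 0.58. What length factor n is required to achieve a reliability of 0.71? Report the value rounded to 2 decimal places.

1.77

Spearman-Brown solved for the length factor n:
n = r*(1 − r) / [ r (1 − r*) ]
n = 0.71 × (1 − 0.58) / [ 0.58 × (1 − 0.71) ]
n = 0.2982 / 0.1682 ≈ 1.7729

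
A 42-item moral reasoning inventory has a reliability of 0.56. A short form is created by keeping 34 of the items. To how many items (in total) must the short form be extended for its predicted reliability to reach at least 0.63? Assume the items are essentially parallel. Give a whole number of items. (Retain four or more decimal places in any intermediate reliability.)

57

First, r for the 34-item form: n = 34/42 = 0.8095, so r_34 = 0.8095·0.56/(1 + (0.8095 − 1)·0.56) = 0.5075
Then solve for n' with r_old = 0.5075, r_target = 0.63: n' = 0.63(1 − 0.5075)/[0.5075(1 − 0.63)] = 1.6524
Items = 1.6524 × 34 ≈ 56.18 → 57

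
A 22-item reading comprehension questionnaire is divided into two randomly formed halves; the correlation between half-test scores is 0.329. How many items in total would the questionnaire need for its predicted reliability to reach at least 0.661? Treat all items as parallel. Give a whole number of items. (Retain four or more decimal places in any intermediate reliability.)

44

Corrected full-test reliability: r_full = 2 × 0.329 / (1 + 0.329) ≈ 0.4951
Solve Spearman-Brown for n: n = 0.661(1 − 0.4951) / [0.4951(1 − 0.661)] = 1.9884
Items = 1.9884 × 22 ≈ 43.74 → 44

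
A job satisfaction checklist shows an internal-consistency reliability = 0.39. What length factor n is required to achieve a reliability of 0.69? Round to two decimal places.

n = [0.69 × 0.61] / [0.39 × 0.31]
n = 0.4209 / 0.1209 ≈ 3.4814

3.48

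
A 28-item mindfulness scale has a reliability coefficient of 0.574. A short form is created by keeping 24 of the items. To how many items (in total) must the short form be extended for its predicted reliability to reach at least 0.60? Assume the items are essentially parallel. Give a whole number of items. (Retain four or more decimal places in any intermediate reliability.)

Short-form reliability: n = 24/28 = 0.8571; r_24 = n·r/(1+(n−1)r) ≈ 0.5359
Then solve for n' with r_old = 0.5359, r_target = 0.60: n' = 0.60(1 − 0.5359)/[0.5359(1 − 0.60)] = 1.2990
Total items = 1.2990 × 24 = 31.18, rounded up to 32.

32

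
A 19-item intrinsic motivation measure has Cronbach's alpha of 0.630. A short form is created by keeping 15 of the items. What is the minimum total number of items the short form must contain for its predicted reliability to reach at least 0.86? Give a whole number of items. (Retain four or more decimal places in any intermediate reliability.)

69

Short-form reliability: n = 15/19 = 0.7895; r_15 = n·r/(1+(n−1)r) ≈ 0.5734
Length factor from the short form to reach 0.86: n' = 0.86(1 − 0.5734) / [0.5734(1 − 0.86)] ≈ 4.5702
Total items = 4.5702 × 15 = 68.55, rounded up to 69.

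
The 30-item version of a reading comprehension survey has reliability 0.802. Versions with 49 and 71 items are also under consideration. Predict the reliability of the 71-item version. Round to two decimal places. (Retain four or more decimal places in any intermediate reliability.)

The 49-item form is not needed; work directly from the 30-item form with n = 71/30 = 2.3667.
r_{71} = n·r / (1 + (n − 1)·r) = 1.8981 / 2.0961 ≈ 0.9055

0.91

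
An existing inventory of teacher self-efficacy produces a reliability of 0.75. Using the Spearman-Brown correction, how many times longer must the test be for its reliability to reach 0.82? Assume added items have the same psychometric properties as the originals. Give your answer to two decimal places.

1.52

n = 0.82 × (1 − 0.75) / [ 0.75 × (1 − 0.82) ]
n = 0.2050 / 0.1350 ≈ 1.5185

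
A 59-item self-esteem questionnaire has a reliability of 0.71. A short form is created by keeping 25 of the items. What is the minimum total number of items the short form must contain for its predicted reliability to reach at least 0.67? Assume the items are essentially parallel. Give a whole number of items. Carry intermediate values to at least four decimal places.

49

First, r for the 25-item form: n = 25/59 = 0.4237, so r_25 = 0.4237·0.71/(1 + (0.4237 − 1)·0.71) = 0.5092
Length factor from the short form to reach 0.67: n' = 0.67(1 − 0.5092) / [0.5092(1 − 0.67)] ≈ 1.9569
Items = 1.9569 × 25 ≈ 48.92 → 49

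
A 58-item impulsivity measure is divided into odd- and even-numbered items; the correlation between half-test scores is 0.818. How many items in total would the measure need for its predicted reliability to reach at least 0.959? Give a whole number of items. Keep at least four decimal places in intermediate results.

151

r_full = 2(0.818)/(1 + 0.818) = 0.8999
n = r_tgt(1 − r_full) / [r_full(1 − r_tgt)] = 0.959 × 0.1001 / (0.8999 × 0.041) ≈ 2.6018
Required items = 2.6018 × 58 = 150.90, so 151 items.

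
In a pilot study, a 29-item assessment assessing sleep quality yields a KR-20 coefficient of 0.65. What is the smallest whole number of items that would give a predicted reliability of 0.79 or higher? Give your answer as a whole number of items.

Spearman-Brown solved for the length factor n:
n = r*(1 − r) / [ r (1 − r*) ]
n = [0.79 × 0.35] / [0.65 × 0.21]
  = 0.2765 / 0.1365 = 2.0256
So the test needs 2.0256 × 29 ≈ 58.74 items; rounding up, 59.

59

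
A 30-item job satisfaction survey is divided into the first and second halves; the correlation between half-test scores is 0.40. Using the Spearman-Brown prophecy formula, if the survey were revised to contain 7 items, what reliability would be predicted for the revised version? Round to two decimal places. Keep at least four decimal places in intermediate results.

0.24

Full-test reliability from the split-half r: r_full = 2(0.40)/(1 + 0.40) = 0.5714
Length factor from 30 to 7 items: n = 7/30 = 0.2333
r_new = n·r_full / (1 + (n − 1)·r_full) = 0.1333 / 0.5619 ≈ 0.2372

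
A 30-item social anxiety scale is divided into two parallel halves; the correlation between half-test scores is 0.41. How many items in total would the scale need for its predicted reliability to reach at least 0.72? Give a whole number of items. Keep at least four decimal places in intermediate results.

56

r_full = 2(0.41)/(1 + 0.41) = 0.5816
n = r_tgt(1 − r_full) / [r_full(1 − r_tgt)] = 0.72 × 0.4184 / (0.5816 × 0.28) ≈ 1.8499
Items = 1.8499 × 30 ≈ 55.50 → 56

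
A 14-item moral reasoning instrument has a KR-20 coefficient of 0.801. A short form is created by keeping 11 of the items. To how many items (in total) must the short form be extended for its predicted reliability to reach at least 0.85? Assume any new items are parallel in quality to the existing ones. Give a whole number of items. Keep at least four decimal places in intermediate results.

First, r for the 11-item form: n = 11/14 = 0.7857, so r_11 = 0.7857·0.801/(1 + (0.7857 − 1)·0.801) = 0.7598
Length factor from the short form to reach 0.85: n' = 0.85(1 − 0.7598) / [0.7598(1 − 0.85)] ≈ 1.7914
Items = 1.7914 × 11 ≈ 19.71 → 20

20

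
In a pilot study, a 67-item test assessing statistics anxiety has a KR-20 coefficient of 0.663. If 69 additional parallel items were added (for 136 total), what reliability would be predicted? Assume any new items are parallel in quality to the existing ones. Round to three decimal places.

0.800

n = 136/67 = 2.0299
Apply the Spearman-Brown prophecy formula, r' = nr / [1 + (n − 1)r]:
r_new = 2.0299·0.663 / [1 + (2.0299 − 1)·0.663]
r_new = 1.3458 / 1.6828 ≈ 0.7997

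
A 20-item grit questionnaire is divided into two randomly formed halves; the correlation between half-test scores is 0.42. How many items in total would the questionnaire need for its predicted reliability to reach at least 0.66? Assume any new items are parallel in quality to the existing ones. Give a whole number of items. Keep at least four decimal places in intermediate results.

27

Corrected full-test reliability: r_full = 2 × 0.42 / (1 + 0.42) ≈ 0.5915
n = r_tgt(1 − r_full) / [r_full(1 − r_tgt)] = 0.66 × 0.4085 / (0.5915 × 0.34) ≈ 1.3406
Required items = 1.3406 × 20 = 26.81, so 27 items.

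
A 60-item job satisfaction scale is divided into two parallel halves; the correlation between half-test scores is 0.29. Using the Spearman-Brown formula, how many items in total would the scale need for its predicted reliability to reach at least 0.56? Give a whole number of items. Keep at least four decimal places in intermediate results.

r_full = 2(0.29)/(1 + 0.29) = 0.4496
Solve Spearman-Brown for n: n = 0.56(1 − 0.4496) / [0.4496(1 − 0.56)] = 1.5581
Required items = 1.5581 × 60 = 93.49, so 94 items.

94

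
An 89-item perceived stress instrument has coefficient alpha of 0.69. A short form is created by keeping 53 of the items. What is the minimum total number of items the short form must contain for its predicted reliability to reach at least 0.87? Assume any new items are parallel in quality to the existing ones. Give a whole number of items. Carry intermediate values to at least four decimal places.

Short-form reliability: n = 53/89 = 0.5955; r_53 = n·r/(1+(n−1)r) ≈ 0.5700
Then solve for n' with r_old = 0.5700, r_target = 0.87: n' = 0.87(1 − 0.5700)/[0.5700(1 − 0.87)] = 5.0486
Items = 5.0486 × 53 ≈ 267.58 → 268

268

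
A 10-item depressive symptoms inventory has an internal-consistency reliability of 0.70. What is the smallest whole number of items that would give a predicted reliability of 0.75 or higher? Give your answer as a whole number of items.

13

n = [0.75 × 0.30] / [0.70 × 0.25]
n = 0.2250 / 0.1750 ≈ 1.2857
1.2857 × 10 = 12.86 → 13 items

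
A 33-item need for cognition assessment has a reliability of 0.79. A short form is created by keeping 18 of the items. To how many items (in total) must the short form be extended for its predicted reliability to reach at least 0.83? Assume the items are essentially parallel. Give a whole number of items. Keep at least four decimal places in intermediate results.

43

Short-form reliability: n = 18/33 = 0.5455; r_18 = n·r/(1+(n−1)r) ≈ 0.6724
Length factor from the short form to reach 0.83: n' = 0.83(1 − 0.6724) / [0.6724(1 − 0.83)] ≈ 2.3787
Total items = 2.3787 × 18 = 42.82, rounded up to 43.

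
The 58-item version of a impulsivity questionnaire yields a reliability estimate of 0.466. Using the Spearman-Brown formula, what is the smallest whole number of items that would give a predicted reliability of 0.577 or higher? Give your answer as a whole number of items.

91

n = 0.577(1 − 0.466) / [0.466(1 − 0.577)]
  = 0.308118 / 0.197118 = 1.5631
So the test needs 1.5631 × 58 ≈ 90.66 items; rounding up, 91.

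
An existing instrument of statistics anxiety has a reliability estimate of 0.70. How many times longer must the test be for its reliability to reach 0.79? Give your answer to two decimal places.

Rearranging the Spearman-Brown formula for n,
n = r_target (1 − r_old) / [ r_old (1 − r_target) ]
n = 0.79(1 − 0.70) / [0.70(1 − 0.79)]
  = 0.2370 / 0.1470 = 1.6122

1.61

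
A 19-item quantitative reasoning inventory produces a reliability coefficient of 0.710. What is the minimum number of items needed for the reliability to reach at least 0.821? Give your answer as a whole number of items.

36

Invert Spearman-Brown to solve for n:
n = r*(1 − r) / [ r (1 − r*) ]
n = 0.821(1 − 0.710) / [0.710(1 − 0.821)]
  = 0.238090 / 0.127090 = 1.8734
1.8734 × 19 = 35.59 → 36 items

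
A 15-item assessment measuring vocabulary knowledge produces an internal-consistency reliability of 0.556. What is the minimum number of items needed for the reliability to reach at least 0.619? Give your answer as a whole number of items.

n = 0.619 × (1 − 0.556) / [ 0.556 × (1 − 0.619) ]
n = 0.274836 / 0.211836 ≈ 1.2974
So the test needs 1.2974 × 15 ≈ 19.46 items; rounding up, 20.

20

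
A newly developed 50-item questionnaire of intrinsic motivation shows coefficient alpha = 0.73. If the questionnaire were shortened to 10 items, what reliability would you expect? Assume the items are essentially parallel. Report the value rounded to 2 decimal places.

0.35

n = 10/50 = 0.2
By Spearman-Brown, r_new = n r / (1 + (n − 1) r).
r_new = 0.2·0.73 / [1 + (0.2 − 1)·0.73]
     = 0.1460 / 0.4160 = 0.3510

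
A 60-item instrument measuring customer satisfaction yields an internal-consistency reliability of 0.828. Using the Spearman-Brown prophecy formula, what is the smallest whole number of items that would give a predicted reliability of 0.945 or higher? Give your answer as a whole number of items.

215

n = 0.945 × (1 − 0.828) / [ 0.828 × (1 − 0.945) ]
  = 0.162540 / 0.045540 = 3.5692
So the test needs 3.5692 × 60 ≈ 214.15 items; rounding up, 215.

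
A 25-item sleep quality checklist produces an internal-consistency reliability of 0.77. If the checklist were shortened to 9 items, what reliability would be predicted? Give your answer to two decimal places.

The new length is 9/25 = 0.36 times the old.
Apply the Spearman-Brown prophecy formula, r' = nr / [1 + (n − 1)r]:
r_new = 0.36·0.77 / [1 + (0.36 − 1)·0.77]
     = 0.2772 / 0.5072 = 0.5465

0.55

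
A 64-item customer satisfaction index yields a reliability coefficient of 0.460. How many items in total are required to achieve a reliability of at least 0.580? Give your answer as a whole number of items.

104

Invert Spearman-Brown to solve for n:
n = r_target (1 − r_old) / [ r_old (1 − r_target) ]
n = [0.580 × 0.540] / [0.460 × 0.420]
n = 0.313200 / 0.193200 ≈ 1.6211
So the test needs 1.6211 × 64 ≈ 103.75 items; rounding up, 104.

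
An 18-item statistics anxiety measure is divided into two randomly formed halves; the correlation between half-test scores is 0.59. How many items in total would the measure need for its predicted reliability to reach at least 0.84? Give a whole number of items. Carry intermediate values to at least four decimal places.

r_full = 2(0.59)/(1 + 0.59) = 0.7421
Solve Spearman-Brown for n: n = 0.84(1 − 0.7421) / [0.7421(1 − 0.84)] = 1.8245
Items = 1.8245 × 18 ≈ 32.84 → 33

33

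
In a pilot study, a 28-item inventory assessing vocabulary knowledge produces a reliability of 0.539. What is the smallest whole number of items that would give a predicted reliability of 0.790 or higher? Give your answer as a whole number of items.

91

Rearranging the Spearman-Brown formula for n,
n = r*(1 − r) / [ r (1 − r*) ]
n = 0.790 × (1 − 0.539) / [ 0.539 × (1 − 0.790) ]
n = 0.364190 / 0.113190 ≈ 3.2175
3.2175 × 28 = 90.09 → 91 items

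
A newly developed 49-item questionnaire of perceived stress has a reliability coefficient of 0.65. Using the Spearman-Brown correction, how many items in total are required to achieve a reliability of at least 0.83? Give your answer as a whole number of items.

Spearman-Brown solved for the length factor n:
n = r*(1 − r) / [ r (1 − r*) ]
n = [0.83 × 0.35] / [0.65 × 0.17]
  = 0.2905 / 0.1105 = 2.6290
2.6290 × 49 = 128.82 → 129 items

129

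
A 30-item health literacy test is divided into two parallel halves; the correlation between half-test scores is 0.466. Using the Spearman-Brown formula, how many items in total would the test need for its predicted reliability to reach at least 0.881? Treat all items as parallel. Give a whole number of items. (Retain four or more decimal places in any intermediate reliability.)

Corrected full-test reliability: r_full = 2 × 0.466 / (1 + 0.466) ≈ 0.6357
n = r_tgt(1 − r_full) / [r_full(1 − r_tgt)] = 0.881 × 0.3643 / (0.6357 × 0.119) ≈ 4.2426
Items = 4.2426 × 30 ≈ 127.28 → 128

128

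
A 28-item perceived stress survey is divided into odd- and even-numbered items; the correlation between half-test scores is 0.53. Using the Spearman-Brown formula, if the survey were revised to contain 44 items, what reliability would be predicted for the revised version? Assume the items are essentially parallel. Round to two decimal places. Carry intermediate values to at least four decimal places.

0.78

First correct the split-half correlation to full-test reliability: r_full = 2 × 0.53 / (1 + 0.53) ≈ 0.6928
Then adjust to 44 items: n = 44/28 = 1.5714
r_new = n·r_full / (1 + (n − 1)·r_full) = 1.0887 / 1.3959 ≈ 0.7799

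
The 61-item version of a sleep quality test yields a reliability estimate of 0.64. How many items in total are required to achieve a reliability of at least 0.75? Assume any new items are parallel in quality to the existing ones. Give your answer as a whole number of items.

103

n = 0.75 × (1 − 0.64) / [ 0.64 × (1 − 0.75) ]
  = 0.2700 / 0.1600 = 1.6875
1.6875 × 61 = 102.94 → 103 items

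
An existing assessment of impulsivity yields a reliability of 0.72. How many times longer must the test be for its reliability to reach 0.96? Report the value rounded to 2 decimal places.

9.33

Spearman-Brown solved for the length factor n:
n = r*(1 − r) / [ r (1 − r*) ]
n = 0.96 × (1 − 0.72) / [ 0.72 × (1 − 0.96) ]
n = 0.2688 / 0.0288 ≈ 9.3333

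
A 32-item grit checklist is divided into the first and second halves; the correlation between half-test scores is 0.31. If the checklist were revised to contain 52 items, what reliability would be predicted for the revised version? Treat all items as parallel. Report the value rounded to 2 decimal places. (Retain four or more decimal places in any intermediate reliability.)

First correct the split-half correlation to full-test reliability: r_full = 2 × 0.31 / (1 + 0.31) ≈ 0.4733
Then adjust to 52 items: n = 52/32 = 1.6250
r_new = n·r_full / (1 + (n − 1)·r_full) = 0.7691 / 1.2958 ≈ 0.5935

0.59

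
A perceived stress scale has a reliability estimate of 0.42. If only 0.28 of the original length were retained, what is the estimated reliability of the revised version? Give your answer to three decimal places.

Apply the Spearman-Brown prophecy formula, r' = nr / [1 + (n − 1)r]:
r_new = (0.28 × 0.42) / (1 + (0.28 − 1) × 0.42)
     = 0.1176 / 0.6976 = 0.1686

0.169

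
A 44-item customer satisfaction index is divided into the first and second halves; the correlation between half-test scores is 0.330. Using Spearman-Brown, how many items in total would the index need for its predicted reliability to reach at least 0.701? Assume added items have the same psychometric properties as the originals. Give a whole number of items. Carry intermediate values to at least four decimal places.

Corrected full-test reliability: r_full = 2 × 0.330 / (1 + 0.330) ≈ 0.4962
Solve Spearman-Brown for n: n = 0.701(1 − 0.4962) / [0.4962(1 − 0.701)] = 2.3804
Items = 2.3804 × 44 ≈ 104.74 → 105

105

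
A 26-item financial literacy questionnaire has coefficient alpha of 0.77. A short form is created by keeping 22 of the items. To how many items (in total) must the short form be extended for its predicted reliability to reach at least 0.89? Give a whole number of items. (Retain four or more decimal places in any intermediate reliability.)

Short-form reliability: n = 22/26 = 0.8462; r_22 = n·r/(1+(n−1)r) ≈ 0.7391
Length factor from the short form to reach 0.89: n' = 0.89(1 − 0.7391) / [0.7391(1 − 0.89)] ≈ 2.8561
Total items = 2.8561 × 22 = 62.83, rounded up to 63.

63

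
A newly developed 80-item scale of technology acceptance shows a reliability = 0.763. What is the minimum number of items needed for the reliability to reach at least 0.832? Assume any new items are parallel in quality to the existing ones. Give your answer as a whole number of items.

n = 0.832(1 − 0.763) / [0.763(1 − 0.832)]
  = 0.197184 / 0.128184 = 1.5383
So the test needs 1.5383 × 80 ≈ 123.06 items; rounding up, 124.

124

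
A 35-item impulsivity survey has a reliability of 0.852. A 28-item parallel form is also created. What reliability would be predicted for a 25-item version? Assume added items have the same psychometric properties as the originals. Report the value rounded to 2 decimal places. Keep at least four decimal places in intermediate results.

0.80

The 28-item form is not needed; work directly from the 35-item form with n = 25/35 = 0.7143.
r_{25} = n·r / (1 + (n − 1)·r) = 0.6086 / 0.7566 ≈ 0.8044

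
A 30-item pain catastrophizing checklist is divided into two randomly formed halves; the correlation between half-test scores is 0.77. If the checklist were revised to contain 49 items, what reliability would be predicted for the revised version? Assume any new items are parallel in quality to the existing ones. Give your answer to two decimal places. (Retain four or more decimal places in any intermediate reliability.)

Full-test reliability from the split-half r: r_full = 2(0.77)/(1 + 0.77) = 0.8701
Then adjust to 49 items: n = 49/30 = 1.6333
r_new = n·r_full / (1 + (n − 1)·r_full) = 1.4211 / 1.5510 ≈ 0.9162

0.92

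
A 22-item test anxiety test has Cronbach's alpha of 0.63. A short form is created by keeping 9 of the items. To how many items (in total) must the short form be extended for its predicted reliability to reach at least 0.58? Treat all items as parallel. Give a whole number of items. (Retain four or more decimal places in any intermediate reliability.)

18

Short-form reliability: n = 9/22 = 0.4091; r_9 = n·r/(1+(n−1)r) ≈ 0.4106
Length factor from the short form to reach 0.58: n' = 0.58(1 − 0.4106) / [0.4106(1 − 0.58)] ≈ 1.9823
Total items = 1.9823 × 9 = 17.84, rounded up to 18.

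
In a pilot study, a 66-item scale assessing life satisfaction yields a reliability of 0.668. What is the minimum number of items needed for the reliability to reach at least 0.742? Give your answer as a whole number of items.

95

n = 0.742(1 − 0.668) / [0.668(1 − 0.742)]
n = 0.246344 / 0.172344 ≈ 1.4294
So the test needs 1.4294 × 66 ≈ 94.34 items; rounding up, 95.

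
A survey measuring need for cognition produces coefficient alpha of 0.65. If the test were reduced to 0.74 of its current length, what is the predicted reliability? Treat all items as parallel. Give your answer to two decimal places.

0.58

r_new = (0.74 × 0.65) / (1 + (0.74 − 1) × 0.65)
     = 0.4810 / 0.8310 = 0.5788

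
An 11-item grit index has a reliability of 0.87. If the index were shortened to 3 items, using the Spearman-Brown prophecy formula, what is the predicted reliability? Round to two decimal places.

The new length is 3/11 = 0.2727 times the old.
Spearman-Brown: r_new = n·r / (1 + (n − 1)·r)
r_new = 0.2727·0.87 / [1 + (0.2727 − 1)·0.87]
     = 0.2372 / 0.3672 = 0.6460

0.65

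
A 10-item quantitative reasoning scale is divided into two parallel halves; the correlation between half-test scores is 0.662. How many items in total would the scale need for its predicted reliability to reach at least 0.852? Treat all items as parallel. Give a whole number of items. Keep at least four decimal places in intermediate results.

15

r_full = 2(0.662)/(1 + 0.662) = 0.7966
Solve Spearman-Brown for n: n = 0.852(1 − 0.7966) / [0.7966(1 − 0.852)] = 1.4699
Required items = 1.4699 × 10 = 14.70, so 15 items.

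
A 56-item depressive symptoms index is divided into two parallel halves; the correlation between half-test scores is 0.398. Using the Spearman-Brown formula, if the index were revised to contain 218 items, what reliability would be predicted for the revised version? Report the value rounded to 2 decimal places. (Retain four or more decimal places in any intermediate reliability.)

First correct the split-half correlation to full-test reliability: r_full = 2 × 0.398 / (1 + 0.398) ≈ 0.5694
Length factor from 56 to 218 items: n = 218/56 = 3.8929
r_new = n·r_full / (1 + (n − 1)·r_full) = 2.2166 / 2.6472 ≈ 0.8373

0.84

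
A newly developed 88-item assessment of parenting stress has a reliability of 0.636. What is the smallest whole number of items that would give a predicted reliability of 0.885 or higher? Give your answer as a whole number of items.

Invert Spearman-Brown to solve for n:
n = r_target (1 − r_old) / [ r_old (1 − r_target) ]
n = [0.885 × 0.364] / [0.636 × 0.115]
n = 0.322140 / 0.073140 ≈ 4.4044
So the test needs 4.4044 × 88 ≈ 387.59 items; rounding up, 388.

388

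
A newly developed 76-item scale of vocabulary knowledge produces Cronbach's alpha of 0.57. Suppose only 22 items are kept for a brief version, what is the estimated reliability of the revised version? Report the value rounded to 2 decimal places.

0.28

Length ratio n = 22/76 = 0.2895
Spearman-Brown: r_new = n·r / (1 + (n − 1)·r)
r_new = 0.2895·0.57 / [1 + (0.2895 − 1)·0.57]
r_new = 0.1650 / 0.5950 ≈ 0.2773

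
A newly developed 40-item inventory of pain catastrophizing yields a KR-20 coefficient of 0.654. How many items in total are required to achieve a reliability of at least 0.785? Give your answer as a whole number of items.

78

Spearman-Brown solved for the length factor n:
n = r*(1 − r) / [ r (1 − r*) ]
n = [0.785 × 0.346] / [0.654 × 0.215]
n = 0.271610 / 0.140610 ≈ 1.9317
Items needed = n × 40 = 1.9317 × 40 ≈ 77.27 → round up to 78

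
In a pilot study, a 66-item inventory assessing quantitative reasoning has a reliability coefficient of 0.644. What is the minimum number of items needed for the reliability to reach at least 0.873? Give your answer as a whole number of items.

251

n = [0.873 × 0.356] / [0.644 × 0.127]
n = 0.310788 / 0.081788 ≈ 3.7999
So the test needs 3.7999 × 66 ≈ 250.79 items; rounding up, 251.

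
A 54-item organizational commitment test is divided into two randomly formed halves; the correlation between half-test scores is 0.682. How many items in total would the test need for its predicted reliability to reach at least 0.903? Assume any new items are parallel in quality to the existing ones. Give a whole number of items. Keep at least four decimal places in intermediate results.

118

Corrected full-test reliability: r_full = 2 × 0.682 / (1 + 0.682) ≈ 0.8109
n = r_tgt(1 − r_full) / [r_full(1 − r_tgt)] = 0.903 × 0.1891 / (0.8109 × 0.097) ≈ 2.1709
Items = 2.1709 × 54 ≈ 117.23 → 118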